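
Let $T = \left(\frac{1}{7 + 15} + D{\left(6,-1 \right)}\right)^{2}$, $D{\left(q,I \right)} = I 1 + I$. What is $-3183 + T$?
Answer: $- \frac{1538723}{484} \approx -3179.2$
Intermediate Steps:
$D{\left(q,I \right)} = 2 I$ ($D{\left(q,I \right)} = I + I = 2 I$)
$T = \frac{1849}{484}$ ($T = \left(\frac{1}{7 + 15} + 2 \left(-1\right)\right)^{2} = \left(\frac{1}{22} - 2\right)^{2} = \left(- \frac{43}{22}\right)^{2} = \frac{1849}{484} \approx 3.8202$)
$-3183 + T = -3183 + \frac{1849}{484} = - \frac{1538723}{484}$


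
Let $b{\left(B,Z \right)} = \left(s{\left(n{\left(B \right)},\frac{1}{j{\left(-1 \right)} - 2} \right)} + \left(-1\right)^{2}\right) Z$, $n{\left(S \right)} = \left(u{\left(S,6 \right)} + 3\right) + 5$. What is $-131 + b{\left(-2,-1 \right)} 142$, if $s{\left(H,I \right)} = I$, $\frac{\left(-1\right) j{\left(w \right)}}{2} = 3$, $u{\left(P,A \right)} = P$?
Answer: $- \frac{1021}{4} \approx -255.25$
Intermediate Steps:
$j{\left(w \right)} = -6$ ($j{\left(w \right)} = \left(-2\right) 3 = -6$)
$n{\left(S \right)} = 8 + S$ ($n{\left(S \right)} = \left(S + 3\right) + 5 = \left(3 + S\right) + 5 = 8 + S$)
$b{\left(B,Z \right)} = \frac{7 Z}{8}$ ($b{\left(B,Z \right)} = \left(\frac{1}{-6 - 2} + \left(-1\right)^{2}\right) Z = \left(\frac{1}{-8} + 1\right) Z = \left(- \frac{1}{8} + 1\right) Z = \frac{7 Z}{8}$)
$-131 + b{\left(-2,-1 \right)} 142 = -131 + \frac{7}{8} \left(-1\right) 142 = -131 - \frac{497}{4} = - \frac{1021}{4}$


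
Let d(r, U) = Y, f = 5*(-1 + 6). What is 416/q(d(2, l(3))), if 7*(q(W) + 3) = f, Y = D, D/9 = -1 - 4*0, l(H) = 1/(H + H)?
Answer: 728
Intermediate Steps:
l(H) = 1/(2*H)
D = -9 (D = 9*(-1 - 4*0) = 9*(-1 + 0) = 9*(-1) = -9)
Y = -9
f = 25 (f = 5*5 = 25)
d(r, U) = -9
q(W) = 4/7 (q(W) = -3 + (⅐)*25 = -3 + 25/7 = 4/7)
416/q(d(2, l(3))) = 416/(4/7) = 416*(7/4) = 728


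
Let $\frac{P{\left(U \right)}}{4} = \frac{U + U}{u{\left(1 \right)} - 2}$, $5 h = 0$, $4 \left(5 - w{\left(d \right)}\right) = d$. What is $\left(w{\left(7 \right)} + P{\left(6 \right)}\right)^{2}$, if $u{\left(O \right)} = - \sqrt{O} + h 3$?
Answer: $\frac{2601}{16} \approx 162.56$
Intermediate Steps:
$w{\left(d \right)} = 5 - \frac{d}{4}$
$h = 0$ ($h = \frac{1}{5} \cdot 0 = 0$)
$u{\left(O \right)} = - \sqrt{O}$ ($u{\left(O \right)} = - \sqrt{O} + 0 \cdot 3 = - \sqrt{O} + 0 = - \sqrt{O}$)
$P{\left(U \right)} = - \frac{8 U}{3}$ ($P{\left(U \right)} = 4 \frac{U + U}{- \sqrt{1} - 2} = 4 \frac{2 U}{\left(-1\right) 1 - 2} = 4 \frac{2 U}{-1 - 2} = 4 \frac{2 U}{-3} = 4 \cdot 2 U \left(- \frac{1}{3}\right) = 4 \left(- \frac{2 U}{3}\right) = - \frac{8 U}{3}$)
$\left(w{\left(7 \right)} + P{\left(6 \right)}\right)^{2} = \left(\left(5 - \frac{7}{4}\right) - 16\right)^{2} = \left(\frac{13}{4} - 16\right)^{2} = \left(- \frac{51}{4}\right)^{2} = \frac{2601}{16}$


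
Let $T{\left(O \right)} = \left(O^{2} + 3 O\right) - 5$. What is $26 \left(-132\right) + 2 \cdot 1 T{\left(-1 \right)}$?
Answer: $-3446$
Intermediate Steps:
$T{\left(O \right)} = -5 + O^{2} + 3 O$
$26 \left(-132\right) + 2 \cdot 1 T{\left(-1 \right)} = 26 \left(-132\right) + 2 \cdot 1 \left(-5 + \left(-1\right)^{2} + 3 \left(-1\right)\right) = -3432 + 2 \left(-5 + 1 - 3\right) = -3432 + 2 \left(-7\right) = -3432 - 14 = -3446$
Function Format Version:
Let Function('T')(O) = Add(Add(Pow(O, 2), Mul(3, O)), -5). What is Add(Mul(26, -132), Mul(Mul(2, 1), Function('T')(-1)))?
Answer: -3446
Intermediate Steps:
Function('T')(O) = Add(-5, Pow(O, 2), Mul(3, O))
Add(Mul(26, -132), Mul(Mul(2, 1), Function('T')(-1))) = Add(Mul(26, -132), Mul(Mul(2, 1), Add(-5, Pow(-1, 2), Mul(3, -1)))) = Add(-3432, Mul(2, Add(-5, 1, -3))) = Add(-3432, Mul(2, -7)) = Add(-3432, -14) = -3446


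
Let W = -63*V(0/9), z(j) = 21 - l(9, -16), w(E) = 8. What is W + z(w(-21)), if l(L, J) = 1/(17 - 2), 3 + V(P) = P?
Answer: 3149/15 ≈ 209.93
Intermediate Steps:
V(P) = -3 + P
l(L, J) = 1/15
z(j) = 314/15 (z(j) = 21 - 1*1/15 = 21 - 1/15 = 314/15)
W = 189 (W = -63*(-3 + 0/9) = -63*(-3 + 0*(1/9)) = -63*(-3 + 0) = -63*(-3) = 189)
W + z(w(-21)) = 189 + 314/15 = 3149/15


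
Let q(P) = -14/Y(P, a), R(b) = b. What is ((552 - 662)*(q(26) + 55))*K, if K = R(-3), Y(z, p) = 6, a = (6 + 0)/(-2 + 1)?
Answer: 17380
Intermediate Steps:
a = -6 (a = 6/(-1) = 6*(-1) = -6)
q(P) = -7/3 (q(P) = -14/6 = -14*1/6 = -7/3)
K = -3
((552 - 662)*(q(26) + 55))*K = ((552 - 662)*(-7/3 + 55))*(-3) = -110*158/3*(-3) = -17380/3*(-3) = 17380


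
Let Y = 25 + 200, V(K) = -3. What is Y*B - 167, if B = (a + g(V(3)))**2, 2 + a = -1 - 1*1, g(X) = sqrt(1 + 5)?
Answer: 4783 - 1800*sqrt(6) ≈ 373.92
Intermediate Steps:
Y = 225
g(X) = sqrt(6)
a = -4 (a = -2 + (-1 - 1*1) = -2 + (-1 - 1) = -2 - 2 = -4)
B = (-4 + sqrt(6))**2 ≈ 2.4041
Y*B - 167 = 225*(4 - sqrt(6))**2 - 167 = -167 + 225*(4 - sqrt(6))**2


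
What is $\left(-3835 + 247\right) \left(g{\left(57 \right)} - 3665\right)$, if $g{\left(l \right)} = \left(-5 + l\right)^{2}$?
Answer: $3448068$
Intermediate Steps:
$\left(-3835 + 247\right) \left(g{\left(57 \right)} - 3665\right) = \left(-3835 + 247\right) \left(\left(-5 + 57\right)^{2} - 3665\right) = - 3588 \left(52^{2} - 3665\right) = - 3588 \left(2704 - 3665\right) = \left(-3588\right) \left(-961\right) = 3448068$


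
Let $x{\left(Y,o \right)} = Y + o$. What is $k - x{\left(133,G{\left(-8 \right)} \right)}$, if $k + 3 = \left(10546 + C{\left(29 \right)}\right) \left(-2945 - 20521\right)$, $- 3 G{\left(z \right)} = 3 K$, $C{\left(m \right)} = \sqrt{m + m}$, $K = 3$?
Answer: $-247472569 - 23466 \sqrt{58} \approx -2.4765 \cdot 10^{8}$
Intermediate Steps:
$C{\left(m \right)} = \sqrt{2} \sqrt{m}$ ($C{\left(m \right)} = \sqrt{2 m} = \sqrt{2} \sqrt{m}$)
$G{\left(z \right)} = -3$ ($G{\left(z \right)} = - \frac{3 \cdot 3}{3} = \left(- \frac{1}{3}\right) 9 = -3$)
$k = -247472439 - 23466 \sqrt{58}$ ($k = -3 + \left(10546 + \sqrt{2} \sqrt{29}\right) \left(-2945 - 20521\right) = -3 + \left(10546 + \sqrt{58}\right) \left(-23466\right) = -3 - \left(247472436 + 23466 \sqrt{58}\right) = -247472439 - 23466 \sqrt{58} \approx -2.4765 \cdot 10^{8}$)
$k - x{\left(133,G{\left(-8 \right)} \right)} = \left(-247472439 - 23466 \sqrt{58}\right) - \left(133 - 3\right) = \left(-247472439 - 23466 \sqrt{58}\right) - 130 = -247472569 - 23466 \sqrt{58}$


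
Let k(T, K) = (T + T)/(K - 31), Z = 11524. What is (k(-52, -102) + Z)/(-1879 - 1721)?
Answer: -127733/39900 ≈ -3.2013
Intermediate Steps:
k(T, K) = 2*T/(-31 + K) (k(T, K) = (2*T)/(-31 + K) = 2*T/(-31 + K))
(k(-52, -102) + Z)/(-1879 - 1721) = (2*(-52)/(-31 - 102) + 11524)/(-1879 - 1721) = (2*(-52)/(-133) + 11524)/(-3600) = (2*(-52)*(-1/133) + 11524)*(-1/3600) = (104/133 + 11524)*(-1/3600) = (1532796/133)*(-1/3600) = -127733/39900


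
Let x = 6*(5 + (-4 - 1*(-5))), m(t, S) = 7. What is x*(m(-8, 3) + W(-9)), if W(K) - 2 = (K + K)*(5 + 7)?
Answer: -7452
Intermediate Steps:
W(K) = 2 + 24*K (W(K) = 2 + (K + K)*(5 + 7) = 2 + (2*K)*12 = 2 + 24*K)
x = 36 (x = 6*(5 + (-4 + 5)) = 6*(5 + 1) = 6*6 = 36)
x*(m(-8, 3) + W(-9)) = 36*(7 + (2 + 24*(-9))) = 36*(7 + (2 - 216)) = 36*(7 - 214) = 36*(-207) = -7452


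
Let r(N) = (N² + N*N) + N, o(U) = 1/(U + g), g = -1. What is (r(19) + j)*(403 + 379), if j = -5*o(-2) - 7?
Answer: 1725874/3 ≈ 5.7529e+5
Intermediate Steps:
o(U) = 1/(-1 + U) (o(U) = 1/(U - 1) = 1/(-1 + U))
r(N) = N + 2*N² (r(N) = (N² + N²) + N = 2*N² + N = N + 2*N²)
j = -16/3 (j = -5/(-1 - 2) - 7 = -5/(-3) - 7 = -5*(-⅓) - 7 = 5/3 - 7 = -16/3 ≈ -5.3333)
(r(19) + j)*(403 + 379) = (19*(1 + 2*19) - 16/3)*(403 + 379) = (19*(1 + 38) - 16/3)*782 = (19*39 - 16/3)*782 = (741 - 16/3)*782 = (2207/3)*782 = 1725874/3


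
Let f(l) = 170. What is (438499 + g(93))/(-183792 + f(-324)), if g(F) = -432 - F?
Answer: -218987/91811 ≈ -2.3852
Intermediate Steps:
(438499 + g(93))/(-183792 + f(-324)) = (438499 + (-432 - 1*93))/(-183792 + 170) = (438499 + (-432 - 93))/(-183622) = (438499 - 525)*(-1/183622) = 437974*(-1/183622) = -218987/91811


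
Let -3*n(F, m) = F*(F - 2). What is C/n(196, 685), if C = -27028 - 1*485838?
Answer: 769299/19012 ≈ 40.464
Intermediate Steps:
C = -512866 (C = -27028 - 485838 = -512866)
n(F, m) = -F*(-2 + F)/3 (n(F, m) = -F*(F - 2)/3 = -F*(-2 + F)/3)
C/n(196, 685) = -512866*3/(196*(2 - 1*196)) = -512866*3/(196*(2 - 196)) = -512866/((⅓)*196*(-194)) = -512866/(-38024/3) = -512866*(-3/38024) = 769299/19012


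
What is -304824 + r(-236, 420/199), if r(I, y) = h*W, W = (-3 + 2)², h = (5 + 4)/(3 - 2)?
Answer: -304815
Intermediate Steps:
h = 9 (h = 9/1 = 9*1 = 9)
W = 1 (W = (-1)² = 1)
r(I, y) = 9 (r(I, y) = 9*1 = 9)
-304824 + r(-236, 420/199) = -304824 + 9 = -304815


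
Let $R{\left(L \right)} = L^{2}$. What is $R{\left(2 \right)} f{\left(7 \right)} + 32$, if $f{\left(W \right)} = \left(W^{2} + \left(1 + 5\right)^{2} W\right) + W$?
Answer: $1264$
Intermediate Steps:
$f{\left(W \right)} = W^{2} + 37 W$ ($f{\left(W \right)} = \left(W^{2} + 6^{2} W\right) + W = \left(W^{2} + 36 W\right) + W = W^{2} + 37 W$)
$R{\left(2 \right)} f{\left(7 \right)} + 32 = 2^{2} \cdot 7 \left(37 + 7\right) + 32 = 4 \cdot 7 \cdot 44 + 32 = 4 \cdot 308 + 32 = 1232 + 32 = 1264$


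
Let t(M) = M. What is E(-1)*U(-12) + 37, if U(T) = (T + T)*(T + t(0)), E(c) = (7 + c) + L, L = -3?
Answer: 901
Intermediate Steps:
E(c) = 4 + c (E(c) = (7 + c) - 3 = 4 + c)
U(T) = 2*T² (U(T) = (T + T)*(T + 0) = (2*T)*T = 2*T²)
E(-1)*U(-12) + 37 = (4 - 1)*(2*(-12)²) + 37 = 3*(2*144) + 37 = 3*288 + 37 = 864 + 37 = 901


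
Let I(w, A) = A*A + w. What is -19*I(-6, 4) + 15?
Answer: -175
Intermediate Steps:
I(w, A) = w + A**2 (I(w, A) = A**2 + w = w + A**2)
-19*I(-6, 4) + 15 = -19*(-6 + 4**2) + 15 = -19*(-6 + 16) + 15 = -19*10 + 15 = -190 + 15 = -175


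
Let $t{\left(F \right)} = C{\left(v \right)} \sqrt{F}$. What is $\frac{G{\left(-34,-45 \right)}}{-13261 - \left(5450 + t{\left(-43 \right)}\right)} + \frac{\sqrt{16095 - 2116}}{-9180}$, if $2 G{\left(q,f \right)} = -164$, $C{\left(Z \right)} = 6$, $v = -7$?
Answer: $\frac{170478}{38900341} - \frac{\sqrt{13979}}{9180} - \frac{164 i \sqrt{43}}{116701023} \approx -0.008497 - 9.2152 \cdot 10^{-6} i$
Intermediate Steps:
$t{\left(F \right)} = 6 \sqrt{F}$
$G{\left(q,f \right)} = -82$ ($G{\left(q,f \right)} = \frac{1}{2} \left(-164\right) = -82$)
$\frac{G{\left(-34,-45 \right)}}{-13261 - \left(5450 + t{\left(-43 \right)}\right)} + \frac{\sqrt{16095 - 2116}}{-9180} = - \frac{82}{-13261 - \left(5450 + 6 \sqrt{-43}\right)} + \frac{\sqrt{16095 - 2116}}{-9180} = - \frac{82}{-13261 - \left(5450 + 6 i \sqrt{43}\right)} + \sqrt{13979} \left(- \frac{1}{9180}\right) = - \frac{82}{-13261 - \left(5450 + 6 i \sqrt{43}\right)} - \frac{\sqrt{13979}}{9180} = - \frac{82}{-18711 - 6 i \sqrt{43}} - \frac{\sqrt{13979}}{9180}$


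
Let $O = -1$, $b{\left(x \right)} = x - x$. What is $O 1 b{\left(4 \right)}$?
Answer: $0$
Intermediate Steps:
$b{\left(x \right)} = 0$
$O 1 b{\left(4 \right)} = \left(-1\right) 1 \cdot 0 = \left(-1\right) 0 = 0$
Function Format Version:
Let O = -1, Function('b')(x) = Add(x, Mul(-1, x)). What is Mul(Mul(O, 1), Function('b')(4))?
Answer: 0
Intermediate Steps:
Function('b')(x) = 0
Mul(Mul(O, 1), Function('b')(4)) = Mul(Mul(-1, 1), 0) = Mul(-1, 0) = 0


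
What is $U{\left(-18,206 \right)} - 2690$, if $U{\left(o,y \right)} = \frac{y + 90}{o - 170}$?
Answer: $- \frac{126504}{47} \approx -2691.6$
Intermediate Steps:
$U{\left(o,y \right)} = \frac{90 + y}{-170 + o}$
$U{\left(-18,206 \right)} - 2690 = \frac{90 + 206}{-170 - 18} - 2690 = \frac{1}{-188} \cdot 296 - 2690 = \left(- \frac{1}{188}\right) 296 - 2690 = - \frac{74}{47} - 2690 = - \frac{126504}{47}$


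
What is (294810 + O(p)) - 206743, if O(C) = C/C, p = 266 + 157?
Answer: 88068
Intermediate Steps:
p = 423
O(C) = 1
(294810 + O(p)) - 206743 = (294810 + 1) - 206743 = 294811 - 206743 = 88068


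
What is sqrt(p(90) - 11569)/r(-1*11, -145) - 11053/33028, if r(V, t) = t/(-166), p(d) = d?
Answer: -11053/33028 + 166*I*sqrt(11479)/145 ≈ -0.33466 + 122.66*I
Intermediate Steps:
r(V, t) = -t/166
sqrt(p(90) - 11569)/r(-1*11, -145) - 11053/33028 = sqrt(90 - 11569)/((-1/166*(-145))) - 11053/33028 = sqrt(-11479)/(145/166) - 11053*1/33028 = (I*sqrt(11479))*(166/145) - 11053/33028 = 166*I*sqrt(11479)/145 - 11053/33028 = -11053/33028 + 166*I*sqrt(11479)/145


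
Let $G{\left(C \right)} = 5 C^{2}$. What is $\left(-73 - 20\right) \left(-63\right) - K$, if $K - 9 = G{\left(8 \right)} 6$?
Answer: $3930$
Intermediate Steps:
$K = 1929$ ($K = 9 + 5 \cdot 8^{2} \cdot 6 = 9 + 5 \cdot 64 \cdot 6 = 9 + 320 \cdot 6 = 9 + 1920 = 1929$)
$\left(-73 - 20\right) \left(-63\right) - K = \left(-73 - 20\right) \left(-63\right) - 1929 = \left(-93\right) \left(-63\right) - 1929 = 5859 - 1929 = 3930$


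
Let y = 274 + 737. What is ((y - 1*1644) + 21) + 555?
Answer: -57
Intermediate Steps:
y = 1011
((y - 1*1644) + 21) + 555 = ((1011 - 1*1644) + 21) + 555 = ((1011 - 1644) + 21) + 555 = (-633 + 21) + 555 = -612 + 555 = -57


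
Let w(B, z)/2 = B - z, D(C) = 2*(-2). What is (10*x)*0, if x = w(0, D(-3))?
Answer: 0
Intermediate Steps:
D(C) = -4
w(B, z) = -2*z + 2*B (w(B, z) = 2*(B - z) = -2*z + 2*B)
x = 8 (x = -2*(-4) + 2*0 = 8 + 0 = 8)
(10*x)*0 = (10*8)*0 = 80*0 = 0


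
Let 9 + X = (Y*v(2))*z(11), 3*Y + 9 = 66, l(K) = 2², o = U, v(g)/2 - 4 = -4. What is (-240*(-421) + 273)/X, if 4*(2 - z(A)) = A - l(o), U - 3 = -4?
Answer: -11257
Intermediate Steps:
U = -1 (U = 3 - 4 = -1)
v(g) = 0 (v(g) = 8 + 2*(-4) = 8 - 8 = 0)
o = -1
l(K) = 4
z(A) = 3 - A/4 (z(A) = 2 - (A - 1*4)/4 = 2 - (A - 4)/4 = 2 - (-4 + A)/4 = 2 + (1 - A/4) = 3 - A/4)
Y = 19 (Y = -3 + (⅓)*66 = -3 + 22 = 19)
X = -9 (X = -9 + (19*0)*(3 - ¼*11) = -9 + 0*(3 - 11/4) = -9 + 0*(¼) = -9 + 0 = -9)
(-240*(-421) + 273)/X = (-240*(-421) + 273)/(-9) = (101040 + 273)*(-⅑) = 101313*(-⅑) = -11257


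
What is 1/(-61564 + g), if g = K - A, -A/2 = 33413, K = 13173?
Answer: 1/18435 ≈ 5.4245e-5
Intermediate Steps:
A = -66826 (A = -2*33413 = -66826)
g = 79999 (g = 13173 - 1*(-66826) = 13173 + 66826 = 79999)
1/(-61564 + g) = 1/(-61564 + 79999) = 1/18435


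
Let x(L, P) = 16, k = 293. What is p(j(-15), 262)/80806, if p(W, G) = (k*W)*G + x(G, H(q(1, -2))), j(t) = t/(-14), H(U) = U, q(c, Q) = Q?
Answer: 575857/565642 ≈ 1.0181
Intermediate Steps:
j(t) = -t/14 (j(t) = t*(-1/14) = -t/14)
p(W, G) = 16 + 293*G*W (p(W, G) = (293*W)*G + 16 = 293*G*W + 16 = 16 + 293*G*W)
p(j(-15), 262)/80806 = (16 + 293*262*(-1/14*(-15)))/80806 = (16 + 293*262*(15/14))*(1/80806) = (16 + 575745/7)*(1/80806) = (575857/7)*(1/80806) = 575857/565642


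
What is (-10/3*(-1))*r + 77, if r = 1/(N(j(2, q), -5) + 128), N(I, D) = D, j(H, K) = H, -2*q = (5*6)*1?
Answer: 28423/369 ≈ 77.027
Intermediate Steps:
q = -15 (q = -5*6/2 = -15 ≈ -15.000)
r = 1/123 (r = 1/(-5 + 128) = 1/123 ≈ 0.0081301)
(-10/3*(-1))*r + 77 = (-10/3*(-1))*(1/123) + 77 = (-5*2/3*(-1))*(1/123) + 77 = -10/3*(-1)*(1/123) + 77 = (10/3)*(1/123) + 77 = 10/369 + 77 = 28423/369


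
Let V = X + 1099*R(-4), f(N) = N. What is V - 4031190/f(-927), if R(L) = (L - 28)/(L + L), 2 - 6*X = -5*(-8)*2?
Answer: 899359/103 ≈ 8731.6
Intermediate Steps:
X = -13 (X = 1/3 - (-5*(-8))*2/6 = 1/3 - 20*2/3 = 1/3 - 1/6*80 = 1/3 - 40/3 = -13)
R(L) = (-28 + L)/(2*L) (R(L) = (-28 + L)/((2*L)) = (-28 + L)*(1/(2*L)) = (-28 + L)/(2*L))
V = 4383 (V = -13 + 1099*((1/2)*(-28 - 4)/(-4)) = -13 + 1099*((1/2)*(-1/4)*(-32)) = -13 + 1099*4 = -13 + 4396 = 4383)
V - 4031190/f(-927) = 4383 - 4031190/(-927) = 4383 - 4031190*(-1)/927 = 4383 - 1*(-447910/103) = 4383 + 447910/103 = 899359/103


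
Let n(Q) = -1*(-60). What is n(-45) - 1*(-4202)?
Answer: 4262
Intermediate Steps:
n(Q) = 60
n(-45) - 1*(-4202) = 60 - 1*(-4202) = 60 + 4202 = 4262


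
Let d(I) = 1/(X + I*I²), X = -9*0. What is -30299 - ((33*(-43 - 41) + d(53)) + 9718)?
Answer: -5544923866/148877 ≈ -37245.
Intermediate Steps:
X = 0
d(I) = I⁻³ (d(I) = 1/(0 + I*I²) = 1/(0 + I³) = 1/(I³) = I⁻³)
-30299 - ((33*(-43 - 41) + d(53)) + 9718) = -30299 - ((33*(-43 - 41) + 53⁻³) + 9718) = -30299 - ((33*(-84) + 1/148877) + 9718) = -30299 - ((-2772 + 1/148877) + 9718) = -30299 - (-412687043/148877 + 9718) = -30299 - 1*1034099643/148877 = -30299 - 1034099643/148877 = -5544923866/148877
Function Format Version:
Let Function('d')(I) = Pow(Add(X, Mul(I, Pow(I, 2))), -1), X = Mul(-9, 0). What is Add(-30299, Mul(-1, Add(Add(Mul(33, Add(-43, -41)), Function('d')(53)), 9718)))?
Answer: Rational(-5544923866, 148877) ≈ -37245.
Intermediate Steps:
X = 0
Function('d')(I) = Pow(I, -3) (Function('d')(I) = Pow(Add(0, Mul(I, Pow(I, 2))), -1) = Pow(Add(0, Pow(I, 3)), -1) = Pow(Pow(I, 3), -1) = Pow(I, -3))
Add(-30299, Mul(-1, Add(Add(Mul(33, Add(-43, -41)), Function('d')(53)), 9718))) = Add(-30299, Mul(-1, Add(Add(Mul(33, Add(-43, -41)), Pow(53, -3)), 9718))) = Add(-30299, Mul(-1, Add(Add(Mul(33, -84), Rational(1, 148877)), 9718))) = Add(-30299, Mul(-1, Add(Add(-2772, Rational(1, 148877)), 9718))) = Add(-30299, Mul(-1, Add(Rational(-412687043, 148877), 9718))) = Add(-30299, Mul(-1, Rational(1034099643, 148877))) = Add(-30299, Rational(-1034099643, 148877)) = Rational(-5544923866, 148877)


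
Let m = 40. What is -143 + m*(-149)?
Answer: -6103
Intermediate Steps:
-143 + m*(-149) = -143 + 40*(-149) = -143 - 5960 = -6103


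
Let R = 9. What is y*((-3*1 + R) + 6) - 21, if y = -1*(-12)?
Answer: 123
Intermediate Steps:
y = 12
y*((-3*1 + R) + 6) - 21 = 12*((-3*1 + 9) + 6) - 21 = 12*((-3 + 9) + 6) - 21 = 12*(6 + 6) - 21 = 12*12 - 21 = 144 - 21 = 123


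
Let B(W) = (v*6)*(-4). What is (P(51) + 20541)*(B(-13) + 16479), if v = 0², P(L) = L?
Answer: 339335568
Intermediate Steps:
v = 0
B(W) = 0 (B(W) = (0*6)*(-4) = 0*(-4) = 0)
(P(51) + 20541)*(B(-13) + 16479) = (51 + 20541)*(0 + 16479) = 20592*16479 = 339335568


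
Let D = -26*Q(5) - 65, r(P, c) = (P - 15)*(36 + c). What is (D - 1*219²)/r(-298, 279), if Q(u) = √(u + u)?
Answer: 48026/98595 + 26*√10/98595 ≈ 0.48794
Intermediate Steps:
r(P, c) = (-15 + P)*(36 + c)
Q(u) = √2*√u (Q(u) = √(2*u) = √2*√u)
D = -65 - 26*√10 (D = -26*√2*√5 - 65 = -26*√10 - 65 = -65 - 26*√10 ≈ -147.22)
(D - 1*219²)/r(-298, 279) = ((-65 - 26*√10) - 1*219²)/(-540 - 15*279 + 36*(-298) - 298*279) = ((-65 - 26*√10) - 1*47961)/(-540 - 4185 - 10728 - 83142) = ((-65 - 26*√10) - 47961)/(-98595) = (-48026 - 26*√10)*(-1/98595) = 48026/98595 + 26*√10/98595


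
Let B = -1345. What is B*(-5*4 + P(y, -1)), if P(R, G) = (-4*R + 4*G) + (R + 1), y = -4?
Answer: 14795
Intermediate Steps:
P(R, G) = 1 - 3*R + 4*G (P(R, G) = (-4*R + 4*G) + (1 + R) = 1 - 3*R + 4*G)
B*(-5*4 + P(y, -1)) = -1345*(-5*4 + (1 - 3*(-4) + 4*(-1))) = -1345*(-20 + (1 + 12 - 4)) = -1345*(-20 + 9) = -1345*(-11) = 14795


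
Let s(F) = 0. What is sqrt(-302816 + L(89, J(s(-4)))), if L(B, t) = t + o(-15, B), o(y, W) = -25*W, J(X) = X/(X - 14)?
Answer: 11*I*sqrt(2521) ≈ 552.3*I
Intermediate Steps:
J(X) = X/(-14 + X)
L(B, t) = t - 25*B
sqrt(-302816 + L(89, J(s(-4)))) = sqrt(-302816 + (0/(-14 + 0) - 25*89)) = sqrt(-302816 + (0/(-14) - 2225)) = sqrt(-302816 + (0*(-1/14) - 2225)) = sqrt(-302816 + (0 - 2225)) = sqrt(-302816 - 2225) = sqrt(-305041) = 11*I*sqrt(2521)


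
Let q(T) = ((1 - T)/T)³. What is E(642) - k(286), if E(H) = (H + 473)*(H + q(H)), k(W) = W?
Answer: 189045925558757/264609288 ≈ 7.1443e+5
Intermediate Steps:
q(T) = (1 - T)³/T³ (q(T) = ((1 - T)/T)³ = (1 - T)³/T³)
E(H) = (473 + H)*(H - (-1 + H)³/H³) (E(H) = (H + 473)*(H - (-1 + H)³/H³) = (473 + H)*(H - (-1 + H)³/H³))
E(642) - k(286) = (-473*(-1 + 642)³ + 642⁴*(473 + 642) - 1*642*(-1 + 642)³)/642³ - 1*286 = (-473*641³ + 169879162896*1115 - 1*642*641³)/264609288 - 286 = (-473*263374721 + 189415266629040 - 1*642*263374721)/264609288 - 286 = (-124576243033 + 189415266629040 - 169086570882)/264609288 - 286 = (1/264609288)*189121603815125 - 286 = 189121603815125/264609288 - 286 = 189045925558757/264609288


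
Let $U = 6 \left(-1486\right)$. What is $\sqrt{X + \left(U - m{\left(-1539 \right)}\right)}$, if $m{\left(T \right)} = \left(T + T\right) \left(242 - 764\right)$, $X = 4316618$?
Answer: $\sqrt{2700986} \approx 1643.5$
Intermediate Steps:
$U = -8916$
$m{\left(T \right)} = - 1044 T$ ($m{\left(T \right)} = 2 T \left(-522\right) = - 1044 T$)
$\sqrt{X + \left(U - m{\left(-1539 \right)}\right)} = \sqrt{4316618 - \left(8916 - -1606716\right)} = \sqrt{4316618 - 1615632} = \sqrt{2700986}$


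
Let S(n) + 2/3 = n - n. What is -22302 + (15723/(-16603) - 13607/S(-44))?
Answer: -62840595/33206 ≈ -1892.4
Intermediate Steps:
S(n) = -2/3 (S(n) = -2/3 + (n - n) = -2/3 + 0 = -2/3)
-22302 + (15723/(-16603) - 13607/S(-44)) = -22302 + (15723/(-16603) - 13607/(-2/3)) = -22302 + (15723*(-1/16603) - 13607*(-3/2)) = -22302 + (-15723/16603 + 40821/2) = -22302 + 677719617/33206 = -62840595/33206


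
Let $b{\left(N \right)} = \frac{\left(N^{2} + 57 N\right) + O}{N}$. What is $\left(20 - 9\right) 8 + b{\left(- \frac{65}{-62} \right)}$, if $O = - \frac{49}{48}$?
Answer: $\frac{7015811}{48360} \approx 145.07$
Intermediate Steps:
$O = - \frac{49}{48}$ ($O = \left(-49\right) \frac{1}{48} = - \frac{49}{48} \approx -1.0208$)
$b{\left(N \right)} = \frac{- \frac{49}{48} + N^{2} + 57 N}{N}$ ($b{\left(N \right)} = \frac{\left(N^{2} + 57 N\right) - \frac{49}{48}}{N} = \frac{- \frac{49}{48} + N^{2} + 57 N}{N}$)
$\left(20 - 9\right) 8 + b{\left(- \frac{65}{-62} \right)} = \left(20 - 9\right) 8 - \left(-57 - \frac{65}{62} + \frac{1519}{1560}\right) = 11 \cdot 8 - \left(- \frac{3599}{62} + \frac{1519}{1560}\right) = 88 + \left(57 + \frac{65}{62} - \frac{49}{48 \cdot \frac{65}{62}}\right) = 88 + \left(57 + \frac{65}{62} - \frac{1519}{1560}\right) = 88 + \frac{2760131}{48360} = \frac{7015811}{48360}$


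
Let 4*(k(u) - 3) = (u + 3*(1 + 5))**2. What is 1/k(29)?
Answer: 4/2221 ≈ 0.0018010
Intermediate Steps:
k(u) = 3 + (18 + u)**2/4 (k(u) = 3 + (u + 3*(1 + 5))**2/4 = 3 + (u + 3*6)**2/4 = 3 + (u + 18)**2/4 = 3 + (18 + u)**2/4)
1/k(29) = 1/(3 + (18 + 29)**2/4) = 1/(3 + (1/4)*47**2) = 1/(3 + (1/4)*2209) = 1/(3 + 2209/4) = 1/(2221/4) = 4/2221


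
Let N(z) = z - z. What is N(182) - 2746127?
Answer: -2746127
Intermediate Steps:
N(z) = 0
N(182) - 2746127 = 0 - 2746127 = -2746127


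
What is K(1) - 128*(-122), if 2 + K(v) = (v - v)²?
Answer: 15614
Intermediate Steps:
K(v) = -2 (K(v) = -2 + (v - v)² = -2 + 0² = -2 + 0 = -2)
K(1) - 128*(-122) = -2 - 128*(-122) = -2 + 15616 = 15614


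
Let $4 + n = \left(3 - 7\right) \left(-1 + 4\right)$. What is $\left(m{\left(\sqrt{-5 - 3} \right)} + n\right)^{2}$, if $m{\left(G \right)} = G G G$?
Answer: $-256 + 512 i \sqrt{2} \approx -256.0 + 724.08 i$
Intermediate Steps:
$n = -16$ ($n = -4 + \left(3 - 7\right) \left(-1 + 4\right) = -4 - 12 = -16$)
$m{\left(G \right)} = G^{3}$ ($m{\left(G \right)} = G^{2} G = G^{3}$)
$\left(m{\left(\sqrt{-5 - 3} \right)} + n\right)^{2} = \left(\left(\sqrt{-5 - 3}\right)^{3} - 16\right)^{2} = \left(\left(\sqrt{-8}\right)^{3} - 16\right)^{2} = \left(\left(2 i \sqrt{2}\right)^{3} - 16\right)^{2} = \left(- 16 i \sqrt{2} - 16\right)^{2} = \left(-16 - 16 i \sqrt{2}\right)^{2}$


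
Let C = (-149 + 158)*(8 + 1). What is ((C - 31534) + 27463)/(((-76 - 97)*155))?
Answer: 798/5363 ≈ 0.14880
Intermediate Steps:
C = 81 (C = 9*9 = 81)
((C - 31534) + 27463)/(((-76 - 97)*155)) = ((81 - 31534) + 27463)/(((-76 - 97)*155)) = (-31453 + 27463)/((-173*155)) = -3990/(-26815) = -3990*(-1/26815) = 798/5363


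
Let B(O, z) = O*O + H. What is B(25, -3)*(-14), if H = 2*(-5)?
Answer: -8610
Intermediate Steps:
H = -10
B(O, z) = -10 + O² (B(O, z) = O*O - 10 = O² - 10 = -10 + O²)
B(25, -3)*(-14) = (-10 + 25²)*(-14) = (-10 + 625)*(-14) = 615*(-14) = -8610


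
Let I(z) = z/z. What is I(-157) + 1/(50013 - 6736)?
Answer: 43278/43277 ≈ 1.0000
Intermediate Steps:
I(z) = 1
I(-157) + 1/(50013 - 6736) = 1 + 1/(50013 - 6736) = 1 + 1/43277 = 43278/43277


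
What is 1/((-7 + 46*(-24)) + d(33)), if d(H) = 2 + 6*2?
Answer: -1/1097 ≈ -0.00091158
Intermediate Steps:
d(H) = 14 (d(H) = 2 + 12 = 14)
1/((-7 + 46*(-24)) + d(33)) = 1/((-7 + 46*(-24)) + 14) = 1/((-7 - 1104) + 14) = 1/(-1111 + 14) = 1/(-1097) = -1/1097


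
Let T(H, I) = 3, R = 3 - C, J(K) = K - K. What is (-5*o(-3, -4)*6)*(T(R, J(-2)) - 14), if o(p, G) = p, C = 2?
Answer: -990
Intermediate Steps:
J(K) = 0
R = 1 (R = 3 - 1*2 = 3 - 2 = 1)
(-5*o(-3, -4)*6)*(T(R, J(-2)) - 14) = (-5*(-3)*6)*(3 - 14) = (15*6)*(-11) = 90*(-11) = -990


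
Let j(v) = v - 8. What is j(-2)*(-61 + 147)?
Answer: -860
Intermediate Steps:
j(v) = -8 + v
j(-2)*(-61 + 147) = (-8 - 2)*(-61 + 147) = -10*86 = -860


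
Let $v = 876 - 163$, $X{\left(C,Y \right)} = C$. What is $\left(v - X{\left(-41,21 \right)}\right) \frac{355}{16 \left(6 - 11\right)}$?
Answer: $- \frac{26767}{8} \approx -3345.9$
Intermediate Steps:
$v = 713$ ($v = 876 - 163 = 713$)
$\left(v - X{\left(-41,21 \right)}\right) \frac{355}{16 \left(6 - 11\right)} = \left(713 - -41\right) \frac{355}{16 \left(6 - 11\right)} = \left(713 + 41\right) \frac{355}{16 \left(-5\right)} = 754 \frac{355}{-80} = 754 \cdot 355 \left(- \frac{1}{80}\right) = 754 \left(- \frac{71}{16}\right) = - \frac{26767}{8}$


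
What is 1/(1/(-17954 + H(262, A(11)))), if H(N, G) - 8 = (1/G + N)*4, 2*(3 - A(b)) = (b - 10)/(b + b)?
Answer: -2213462/131 ≈ -16897.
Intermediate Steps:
A(b) = 3 - (-10 + b)/(4*b) (A(b) = 3 - (b - 10)/(2*(b + b)) = 3 - (-10 + b)/(2*(2*b)) = 3 - (-10 + b)*1/(2*b)/2 = 3 - (-10 + b)/(4*b))
H(N, G) = 8 + 4*N + 4/G (H(N, G) = 8 + (1/G + N)*4 = 8 + (N + 1/G)*4 = 8 + (4*N + 4/G) = 8 + 4*N + 4/G)
1/(1/(-17954 + H(262, A(11)))) = 1/(1/(-17954 + (8 + 4*262 + 4/(((¼)*(10 + 11*11)/11))))) = 1/(1/(-17954 + (8 + 1048 + 4/(((¼)*(1/11)*(10 + 121)))))) = 1/(1/(-17954 + (8 + 1048 + 4/(((¼)*(1/11)*131))))) = 1/(1/(-17954 + (8 + 1048 + 4/(131/44)))) = 1/(1/(-17954 + (8 + 1048 + 4*(44/131)))) = 1/(1/(-17954 + (8 + 1048 + 176/131))) = 1/(1/(-17954 + 138512/131)) = 1/(1/(-2213462/131)) = 1/(-131/2213462) = -2213462/131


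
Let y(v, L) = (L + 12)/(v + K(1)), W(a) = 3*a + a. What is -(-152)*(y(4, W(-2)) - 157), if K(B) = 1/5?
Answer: -498104/21 ≈ -23719.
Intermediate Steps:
W(a) = 4*a
K(B) = ⅕
y(v, L) = (12 + L)/(⅕ + v) (y(v, L) = (L + 12)/(v + ⅕) = (12 + L)/(⅕ + v))
-(-152)*(y(4, W(-2)) - 157) = -(-152)*(5*(12 + 4*(-2))/(1 + 5*4) - 157) = -(-152)*(5*(12 - 8)/(1 + 20) - 157) = -(-152)*(5*4/21 - 157) = -(-152)*(5*(1/21)*4 - 157) = -(-152)*(20/21 - 157) = -(-152)*(-3277)/21 = -1*498104/21 = -498104/21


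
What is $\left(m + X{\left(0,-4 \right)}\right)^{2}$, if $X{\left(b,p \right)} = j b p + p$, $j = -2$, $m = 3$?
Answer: $1$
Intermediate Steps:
$X{\left(b,p \right)} = p - 2 b p$ ($X{\left(b,p \right)} = - 2 b p + p = p - 2 b p$)
$\left(m + X{\left(0,-4 \right)}\right)^{2} = \left(3 - 4 \left(1 - 0\right)\right)^{2} = \left(3 - 4 \left(1 + 0\right)\right)^{2} = \left(3 - 4\right)^{2} = \left(-1\right)^{2} = 1$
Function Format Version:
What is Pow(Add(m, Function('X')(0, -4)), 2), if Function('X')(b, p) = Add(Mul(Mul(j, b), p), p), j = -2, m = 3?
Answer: 1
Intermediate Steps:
Function('X')(b, p) = Add(p, Mul(-2, b, p)) (Function('X')(b, p) = Add(Mul(Mul(-2, b), p), p) = Add(Mul(-2, b, p), p) = Add(p, Mul(-2, b, p)))
Pow(Add(m, Function('X')(0, -4)), 2) = Pow(Add(3, Mul(-4, Add(1, Mul(-2, 0)))), 2) = Pow(Add(3, Mul(-4, Add(1, 0))), 2) = Pow(Add(3, Mul(-4, 1)), 2) = Pow(Add(3, -4), 2) = Pow(-1, 2) = 1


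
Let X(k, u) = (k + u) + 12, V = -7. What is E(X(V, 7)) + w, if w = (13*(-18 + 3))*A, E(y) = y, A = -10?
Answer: 1962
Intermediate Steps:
X(k, u) = 12 + k + u
w = 1950 (w = (13*(-18 + 3))*(-10) = (13*(-15))*(-10) = -195*(-10) = 1950)
E(X(V, 7)) + w = (12 - 7 + 7) + 1950 = 12 + 1950 = 1962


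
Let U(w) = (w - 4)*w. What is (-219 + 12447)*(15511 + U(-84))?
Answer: 280057884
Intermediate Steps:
U(w) = w*(-4 + w) (U(w) = (-4 + w)*w = w*(-4 + w))
(-219 + 12447)*(15511 + U(-84)) = (-219 + 12447)*(15511 - 84*(-4 - 84)) = 12228*(15511 - 84*(-88)) = 12228*(15511 + 7392) = 12228*22903 = 280057884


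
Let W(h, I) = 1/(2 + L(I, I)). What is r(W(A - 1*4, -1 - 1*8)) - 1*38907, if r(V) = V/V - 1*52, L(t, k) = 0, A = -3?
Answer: -38958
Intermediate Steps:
W(h, I) = ½ (W(h, I) = 1/(2 + 0) = 1/2 = ½)
r(V) = -51 (r(V) = 1 - 52 = -51)
r(W(A - 1*4, -1 - 1*8)) - 1*38907 = -51 - 1*38907 = -51 - 38907 = -38958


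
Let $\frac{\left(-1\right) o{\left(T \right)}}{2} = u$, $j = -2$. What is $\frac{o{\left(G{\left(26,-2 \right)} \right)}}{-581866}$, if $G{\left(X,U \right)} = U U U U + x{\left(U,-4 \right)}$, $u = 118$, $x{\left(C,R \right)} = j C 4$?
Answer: $\frac{118}{290933} \approx 0.00040559$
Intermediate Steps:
$x{\left(C,R \right)} = - 8 C$ ($x{\left(C,R \right)} = - 2 C 4 = - 8 C$)
$G{\left(X,U \right)} = U^{4} - 8 U$ ($G{\left(X,U \right)} = U U U U - 8 U = U^{2} U U - 8 U = U^{3} U - 8 U = U^{4} - 8 U$)
$o{\left(T \right)} = -236$ ($o{\left(T \right)} = \left(-2\right) 118 = -236$)
$\frac{o{\left(G{\left(26,-2 \right)} \right)}}{-581866} = - \frac{236}{-581866} = \left(-236\right) \left(- \frac{1}{581866}\right) = \frac{118}{290933}$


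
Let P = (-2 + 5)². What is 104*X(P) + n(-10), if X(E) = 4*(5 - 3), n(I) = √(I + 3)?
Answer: 832 + I*√7 ≈ 832.0 + 2.6458*I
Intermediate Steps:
P = 9 (P = 3² = 9)
n(I) = √(3 + I)
X(E) = 8 (X(E) = 4*2 = 8)
104*X(P) + n(-10) = 104*8 + √(3 - 10) = 832 + √(-7) = 832 + I*√7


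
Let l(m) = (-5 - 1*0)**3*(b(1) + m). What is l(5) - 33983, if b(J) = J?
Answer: -34733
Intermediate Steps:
l(m) = -125 - 125*m (l(m) = (-5 - 1*0)**3*(1 + m) = (-5 + 0)**3*(1 + m) = (-5)**3*(1 + m) = -125*(1 + m) = -125 - 125*m)
l(5) - 33983 = (-125 - 125*5) - 33983 = (-125 - 625) - 33983 = -750 - 33983 = -34733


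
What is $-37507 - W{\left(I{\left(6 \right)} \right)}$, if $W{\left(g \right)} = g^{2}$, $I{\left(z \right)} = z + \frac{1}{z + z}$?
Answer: $- \frac{5406337}{144} \approx -37544.0$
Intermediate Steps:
$I{\left(z \right)} = z + \frac{1}{2 z}$
$-37507 - W{\left(I{\left(6 \right)} \right)} = -37507 - \left(6 + \frac{1}{2 \cdot 6}\right)^{2} = -37507 - \left(6 + \frac{1}{2} \cdot \frac{1}{6}\right)^{2} = -37507 - \left(6 + \frac{1}{12}\right)^{2} = -37507 - \left(\frac{73}{12}\right)^{2} = -37507 - \frac{5329}{144} = - \frac{5406337}{144}$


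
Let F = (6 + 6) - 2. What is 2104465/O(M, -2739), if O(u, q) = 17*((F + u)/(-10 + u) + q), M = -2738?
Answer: -131433405/2907017 ≈ -45.212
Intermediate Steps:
F = 10 (F = 12 - 2 = 10)
O(u, q) = 17*q + 17*(10 + u)/(-10 + u) (O(u, q) = 17*((10 + u)/(-10 + u) + q) = 17*(q + (10 + u)/(-10 + u)) = 17*q + 17*(10 + u)/(-10 + u))
2104465/O(M, -2739) = 2104465/((17*(10 - 2738 - 10*(-2739) - 2739*(-2738))/(-10 - 2738))) = 2104465/((17*(10 - 2738 + 27390 + 7499382)/(-2748))) = 2104465/((17*(-1/2748)*7524044)) = 2104465/(-31977187/687) = 2104465*(-687/31977187) = -131433405/2907017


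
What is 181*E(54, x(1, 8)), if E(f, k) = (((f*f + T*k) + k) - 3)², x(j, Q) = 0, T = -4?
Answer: 1535887989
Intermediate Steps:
E(f, k) = (-3 + f² - 3*k)² (E(f, k) = (((f*f - 4*k) + k) - 3)² = (((f² - 4*k) + k) - 3)² = ((f² - 3*k) - 3)² = (-3 + f² - 3*k)²)
181*E(54, x(1, 8)) = 181*(-3 + 54² - 3*0)² = 181*(-3 + 2916 + 0)² = 181*2913² = 181*8485569 = 1535887989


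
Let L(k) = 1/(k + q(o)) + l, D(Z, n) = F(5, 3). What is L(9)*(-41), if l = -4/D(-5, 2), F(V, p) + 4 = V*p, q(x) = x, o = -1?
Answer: 861/88 ≈ 9.7841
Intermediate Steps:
F(V, p) = -4 + V*p
D(Z, n) = 11 (D(Z, n) = -4 + 5*3 = -4 + 15 = 11)
l = -4/11 ≈ -0.36364
L(k) = -4/11 + 1/(-1 + k) (L(k) = 1/(k - 1) - 4/11 = 1/(-1 + k) - 4/11 = -4/11 + 1/(-1 + k))
L(9)*(-41) = ((15 - 4*9)/(11*(-1 + 9)))*(-41) = ((1/11)*(15 - 36)/8)*(-41) = ((1/11)*(⅛)*(-21))*(-41) = -21/88*(-41) = 861/88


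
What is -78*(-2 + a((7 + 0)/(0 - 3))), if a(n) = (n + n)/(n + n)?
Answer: 78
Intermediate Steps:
a(n) = 1 (a(n) = (2*n)/((2*n)) = (2*n)*(1/(2*n)) = 1)
-78*(-2 + a((7 + 0)/(0 - 3))) = -78*(-2 + 1) = -78*(-1) = 78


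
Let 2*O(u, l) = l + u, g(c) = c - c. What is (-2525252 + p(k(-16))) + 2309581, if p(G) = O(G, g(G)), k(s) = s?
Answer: -215679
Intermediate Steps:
g(c) = 0
O(u, l) = l/2 + u/2 (O(u, l) = (l + u)/2 = l/2 + u/2)
p(G) = G/2 (p(G) = (1/2)*0 + G/2 = 0 + G/2 = G/2)
(-2525252 + p(k(-16))) + 2309581 = (-2525252 + (1/2)*(-16)) + 2309581 = (-2525252 - 8) + 2309581 = -2525260 + 2309581 = -215679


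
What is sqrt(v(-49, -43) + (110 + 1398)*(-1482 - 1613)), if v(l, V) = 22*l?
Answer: I*sqrt(4668338) ≈ 2160.6*I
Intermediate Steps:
sqrt(v(-49, -43) + (110 + 1398)*(-1482 - 1613)) = sqrt(22*(-49) + (110 + 1398)*(-1482 - 1613)) = sqrt(-1078 + 1508*(-3095)) = sqrt(-1078 - 4667260) = sqrt(-4668338) = I*sqrt(4668338)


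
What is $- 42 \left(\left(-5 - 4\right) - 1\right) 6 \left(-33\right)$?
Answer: $-83160$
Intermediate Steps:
$- 42 \left(\left(-5 - 4\right) - 1\right) 6 \left(-33\right) = - 42 \left(-9 - 1\right) 6 \left(-33\right) = - 42 \left(\left(-10\right) 6\right) \left(-33\right) = \left(-42\right) \left(-60\right) \left(-33\right) = 2520 \left(-33\right) = -83160$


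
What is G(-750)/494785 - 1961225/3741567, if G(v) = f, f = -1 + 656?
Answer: -193586797048/370254245619 ≈ -0.52285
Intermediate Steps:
f = 655
G(v) = 655
G(-750)/494785 - 1961225/3741567 = 655/494785 - 1961225/3741567 = 655*(1/494785) - 1961225*1/3741567 = 131/98957 - 1961225/3741567 = -193586797048/370254245619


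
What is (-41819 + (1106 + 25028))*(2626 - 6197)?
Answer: 56011135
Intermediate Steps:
(-41819 + (1106 + 25028))*(2626 - 6197) = (-41819 + 26134)*(-3571) = -15685*(-3571) = 56011135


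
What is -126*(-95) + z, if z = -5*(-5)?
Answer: 11995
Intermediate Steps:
z = 25
-126*(-95) + z = -126*(-95) + 25 = 11970 + 25 = 11995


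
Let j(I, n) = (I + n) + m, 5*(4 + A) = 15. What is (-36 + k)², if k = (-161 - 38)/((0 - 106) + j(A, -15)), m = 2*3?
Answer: 15816529/13456 ≈ 1175.4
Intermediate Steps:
A = -1 (A = -4 + (⅕)*15 = -4 + 3 = -1)
m = 6
j(I, n) = 6 + I + n (j(I, n) = (I + n) + 6 = 6 + I + n)
k = 199/116 (k = (-161 - 38)/((0 - 106) + (6 - 1 - 15)) = -199/(-106 - 10) = -199/(-116) = -199*(-1/116) = 199/116 ≈ 1.7155)
(-36 + k)² = (-36 + 199/116)² = (-3977/116)² = 15816529/13456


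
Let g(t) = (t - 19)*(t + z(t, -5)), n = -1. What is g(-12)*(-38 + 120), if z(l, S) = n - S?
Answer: 20336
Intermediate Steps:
z(l, S) = -1 - S
g(t) = (-19 + t)*(4 + t) (g(t) = (t - 19)*(t + (-1 - 1*(-5))) = (-19 + t)*(t + (-1 + 5)) = (-19 + t)*(t + 4) = (-19 + t)*(4 + t))
g(-12)*(-38 + 120) = (-76 + (-12)² - 15*(-12))*(-38 + 120) = (-76 + 144 + 180)*82 = 248*82 = 20336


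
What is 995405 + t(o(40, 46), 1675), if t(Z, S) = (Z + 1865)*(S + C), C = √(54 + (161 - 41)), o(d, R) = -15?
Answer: 4094155 + 1850*√174 ≈ 4.1186e+6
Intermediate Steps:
C = √174 (C = √(54 + 120) = √174 ≈ 13.191)
t(Z, S) = (1865 + Z)*(S + √174) (t(Z, S) = (Z + 1865)*(S + √174) = (1865 + Z)*(S + √174))
995405 + t(o(40, 46), 1675) = 995405 + (1865*1675 + 1865*√174 + 1675*(-15) - 15*√174) = 995405 + (3123875 + 1865*√174 - 25125 - 15*√174) = 995405 + (3098750 + 1850*√174) = 4094155 + 1850*√174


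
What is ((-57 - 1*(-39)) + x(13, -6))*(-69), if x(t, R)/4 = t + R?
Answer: -690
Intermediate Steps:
x(t, R) = 4*R + 4*t (x(t, R) = 4*(t + R) = 4*(R + t) = 4*R + 4*t)
((-57 - 1*(-39)) + x(13, -6))*(-69) = ((-57 - 1*(-39)) + (4*(-6) + 4*13))*(-69) = ((-57 + 39) + (-24 + 52))*(-69) = (-18 + 28)*(-69) = 10*(-69) = -690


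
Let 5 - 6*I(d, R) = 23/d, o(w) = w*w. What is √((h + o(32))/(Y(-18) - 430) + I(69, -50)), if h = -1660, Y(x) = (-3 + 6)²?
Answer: √3650491/1263 ≈ 1.5128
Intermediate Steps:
Y(x) = 9 (Y(x) = 3² = 9)
o(w) = w²
I(d, R) = ⅚ - 23/(6*d)
√((h + o(32))/(Y(-18) - 430) + I(69, -50)) = √((-1660 + 32²)/(9 - 430) + (⅙)*(-23 + 5*69)/69) = √((-1660 + 1024)/(-421) + (⅙)*(1/69)*(-23 + 345)) = √(-636*(-1/421) + (⅙)*(1/69)*322) = √(636/421 + 7/9) = √(8671/3789) = √3650491/1263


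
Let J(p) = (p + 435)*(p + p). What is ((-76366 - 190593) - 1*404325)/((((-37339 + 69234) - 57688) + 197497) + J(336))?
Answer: -167821/172454 ≈ -0.97313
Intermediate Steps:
J(p) = 2*p*(435 + p) (J(p) = (435 + p)*(2*p) = 2*p*(435 + p))
((-76366 - 190593) - 1*404325)/((((-37339 + 69234) - 57688) + 197497) + J(336)) = ((-76366 - 190593) - 1*404325)/((((-37339 + 69234) - 57688) + 197497) + 2*336*(435 + 336)) = (-266959 - 404325)/(((31895 - 57688) + 197497) + 2*336*771) = -671284/((-25793 + 197497) + 518112) = -671284/(171704 + 518112) = -671284/689816 = -671284*1/689816 = -167821/172454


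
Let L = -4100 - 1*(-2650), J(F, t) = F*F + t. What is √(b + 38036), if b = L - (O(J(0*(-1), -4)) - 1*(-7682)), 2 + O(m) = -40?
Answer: √28946 ≈ 170.14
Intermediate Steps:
J(F, t) = t + F² (J(F, t) = F² + t = t + F²)
O(m) = -42 (O(m) = -2 - 40 = -42)
L = -1450 (L = -4100 + 2650 = -1450)
b = -9090 (b = -1450 - (-42 - 1*(-7682)) = -1450 - (-42 + 7682) = -1450 - 1*7640 = -1450 - 7640 = -9090)
√(b + 38036) = √(-9090 + 38036) = √28946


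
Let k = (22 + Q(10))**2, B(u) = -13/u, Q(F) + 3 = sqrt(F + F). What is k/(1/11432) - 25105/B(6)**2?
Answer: 735191268/169 + 868832*sqrt(5) ≈ 6.2930e+6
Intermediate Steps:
Q(F) = -3 + sqrt(2)*sqrt(F) (Q(F) = -3 + sqrt(F + F) = -3 + sqrt(2*F) = -3 + sqrt(2)*sqrt(F))
k = (19 + 2*sqrt(5))**2 (k = (22 + (-3 + sqrt(2)*sqrt(10)))**2 = (22 + (-3 + 2*sqrt(5)))**2 = (19 + 2*sqrt(5))**2 ≈ 550.94)
k/(1/11432) - 25105/B(6)**2 = (381 + 76*sqrt(5))/(1/11432) - 25105/((-13/6)**2) = (381 + 76*sqrt(5))/(1/11432) - 25105/((-13*1/6)**2) = (381 + 76*sqrt(5))*11432 - 25105/((-13/6)**2) = (4355592 + 868832*sqrt(5)) - 25105/169/36 = (4355592 + 868832*sqrt(5)) - 25105*36/169 = (4355592 + 868832*sqrt(5)) - 903780/169 = 735191268/169 + 868832*sqrt(5)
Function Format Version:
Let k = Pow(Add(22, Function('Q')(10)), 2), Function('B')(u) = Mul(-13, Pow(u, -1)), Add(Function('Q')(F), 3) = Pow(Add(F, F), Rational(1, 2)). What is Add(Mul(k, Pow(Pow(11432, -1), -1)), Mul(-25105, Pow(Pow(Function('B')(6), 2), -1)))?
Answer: Add(Rational(735191268, 169), Mul(868832, Pow(5, Rational(1, 2)))) ≈ 6.2930e+6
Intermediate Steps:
Function('Q')(F) = Add(-3, Mul(Pow(2, Rational(1, 2)), Pow(F, Rational(1, 2)))) (Function('Q')(F) = Add(-3, Pow(Add(F, F), Rational(1, 2))) = Add(-3, Pow(Mul(2, F), Rational(1, 2))) = Add(-3, Mul(Pow(2, Rational(1, 2)), Pow(F, Rational(1, 2)))))
k = Pow(Add(19, Mul(2, Pow(5, Rational(1, 2)))), 2) (k = Pow(Add(22, Add(-3, Mul(Pow(2, Rational(1, 2)), Pow(10, Rational(1, 2))))), 2) = Pow(Add(22, Add(-3, Mul(2, Pow(5, Rational(1, 2))))), 2) = Pow(Add(19, Mul(2, Pow(5, Rational(1, 2)))), 2) ≈ 550.94)
Add(Mul(k, Pow(Pow(11432, -1), -1)), Mul(-25105, Pow(Pow(Function('B')(6), 2), -1))) = Add(Mul(Add(381, Mul(76, Pow(5, Rational(1, 2)))), Pow(Pow(11432, -1), -1)), Mul(-25105, Pow(Pow(Mul(-13, Pow(6, -1)), 2), -1))) = Add(Mul(Add(381, Mul(76, Pow(5, Rational(1, 2)))), Pow(Rational(1, 11432), -1)), Mul(-25105, Pow(Pow(Mul(-13, Rational(1, 6)), 2), -1))) = Add(Mul(Add(381, Mul(76, Pow(5, Rational(1, 2)))), 11432), Mul(-25105, Pow(Pow(Rational(-13, 6), 2), -1))) = Add(Add(4355592, Mul(868832, Pow(5, Rational(1, 2)))), Mul(-25105, Pow(Rational(169, 36), -1))) = Add(Add(4355592, Mul(868832, Pow(5, Rational(1, 2)))), Mul(-25105, Rational(36, 169))) = Add(Add(4355592, Mul(868832, Pow(5, Rational(1, 2)))), Rational(-903780, 169)) = Add(Rational(735191268, 169), Mul(868832, Pow(5, Rational(1, 2))))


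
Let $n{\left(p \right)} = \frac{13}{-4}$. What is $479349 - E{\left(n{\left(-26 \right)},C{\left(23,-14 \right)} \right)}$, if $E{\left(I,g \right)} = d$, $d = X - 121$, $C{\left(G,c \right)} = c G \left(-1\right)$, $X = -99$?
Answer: $479569$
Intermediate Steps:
$C{\left(G,c \right)} = - G c$ ($C{\left(G,c \right)} = G c \left(-1\right) = - G c$)
$n{\left(p \right)} = - \frac{13}{4}$ ($n{\left(p \right)} = 13 \left(- \frac{1}{4}\right) = - \frac{13}{4}$)
$d = -220$ ($d = -99 - 121 = -220$)
$E{\left(I,g \right)} = -220$
$479349 - E{\left(n{\left(-26 \right)},C{\left(23,-14 \right)} \right)} = 479349 - -220 = 479349 + 220 = 479569$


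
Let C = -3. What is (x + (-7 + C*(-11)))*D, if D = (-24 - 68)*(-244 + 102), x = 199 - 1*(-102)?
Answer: 4271928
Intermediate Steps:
x = 301 (x = 199 + 102 = 301)
D = 13064 (D = -92*(-142) = 13064)
(x + (-7 + C*(-11)))*D = (301 + (-7 - 3*(-11)))*13064 = (301 + (-7 + 33))*13064 = (301 + 26)*13064 = 327*13064 = 4271928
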